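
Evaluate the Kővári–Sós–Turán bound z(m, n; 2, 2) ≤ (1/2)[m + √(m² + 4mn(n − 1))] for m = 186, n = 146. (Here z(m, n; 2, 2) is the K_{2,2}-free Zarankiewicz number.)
z(186, 146; 2, 2) ≤ (1/2)[186 + √(186² + 4·186·146·145)] = (1/2)[186 + √15785076] = 2079.5218

Kővári–Sós–Turán: let r_1, ..., r_186 be the row sums and z = Σ r_i the total number of 1s. Each pair of columns can share at most one row with both entries 1 (else a 2×2 all-ones block appears), so Σ_i C(r_i, 2) ≤ C(146, 2) = 10585. By convexity Σ_i C(r_i, 2) ≥ 186·C(z/186, 2) = z(z − 186)/(2·186), giving z² − 186z − 186·146·145 ≤ 0 and hence z ≤ (1/2)[186 + √(34596 + 4·3937620)] = (1/2)[186 + √15785076] ≈ (1/2)(186 + 3973.0437) = 2079.5218.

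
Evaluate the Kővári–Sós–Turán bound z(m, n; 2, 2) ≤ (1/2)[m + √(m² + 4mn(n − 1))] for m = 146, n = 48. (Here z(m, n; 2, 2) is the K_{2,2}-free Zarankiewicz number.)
z(146, 48; 2, 2) ≤ (1/2)[146 + √(146² + 4·146·48·47)] = (1/2)[146 + √1338820] = 651.5369

Kővári–Sós–Turán: let r_1, ..., r_146 be the row sums and z = Σ r_i the total number of 1s. Each pair of columns can share at most one row with both entries 1 (else a 2×2 all-ones block appears), so Σ_i C(r_i, 2) ≤ C(48, 2) = 1128. By convexity Σ_i C(r_i, 2) ≥ 146·C(z/146, 2) = z(z − 146)/(2·146), giving z² − 146z − 146·48·47 ≤ 0 and hence z ≤ (1/2)[146 + √(21316 + 4·329376)] = (1/2)[146 + √1338820] ≈ (1/2)(146 + 1157.0739) = 651.5369.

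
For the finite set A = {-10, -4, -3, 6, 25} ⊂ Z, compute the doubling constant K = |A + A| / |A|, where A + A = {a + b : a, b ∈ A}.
K = |A + A| / |A| = 15/5 = 3

Enumerate A + A = {a + b : a, b ∈ A}. With |A| = 5, there are |A|^2 = 25 ordered sum pairs; collecting distinct values, A + A = {-20, -14, -13, -8, -7, -6, -4, 2, 3, 12, 15, 21, 22, 31, 50}, so |A + A| = 15. Thus K = 15/5 = 3. For comparison, the minimum possible |A + A| over all 5-element sets is 2·5 − 1 = 9 (so min K = 9/5), attained only by arithmetic progressions.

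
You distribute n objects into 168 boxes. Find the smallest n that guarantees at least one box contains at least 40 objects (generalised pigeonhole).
n = (40 − 1)·168 + 1 = 6553

By the generalised pigeonhole principle, to guarantee some box contains ≥ r objects we need more than (r − 1) · k objects total. Threshold: n = (r − 1) · k + 1. With r = 40 and k = 168: n = 39 · 168 + 1 = 6552 + 1 = 6553. For n = 6552 = 39 · 168, we can put exactly 39 objects in every box, avoiding 40 in any single one — so 6553 is tight.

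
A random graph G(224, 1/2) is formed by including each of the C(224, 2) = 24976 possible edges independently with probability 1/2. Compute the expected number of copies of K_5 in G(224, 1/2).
E[# K_5] = C(224, 5) · (1/2)^C(5, 2) = 4493032544 / 2^10 = 140407267/32 = 4387727.09375

For each 5-subset S of vertices (there are C(224, 5) = 4493032544 such S), let X_S = 1 if S induces a K_5 (all C(5, 2) = 10 edges present). Then P(X_S = 1) = (1/2)^10 = 1/1024. By linearity of expectation, E[# K_5] = C(224, 5) · (1/2)^10 = 4493032544 / 1024 = 140407267/32 = 4387727.09375.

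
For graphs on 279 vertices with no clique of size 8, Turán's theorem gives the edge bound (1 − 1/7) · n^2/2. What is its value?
Turán density bound = (6/7) · 279^2/2 = 233523/7 ≈ 33360.4286

Turán's theorem: ex(n, K_{r+1}) is achieved by the complete r-partite Turán graph T(n, r) with parts as balanced as possible, and is at most (1 − 1/r) · n^2/2. For r = 7, n = 279: the density bound is (6/7) · 77841/2 = 233523/7 ≈ 33360.4286. The integer-valued extremum is e(T(279, 7)) = 33360, which is strictly less than the density bound 233523/7 since 7 ∤ 279 (the parts of T(279, 7) cannot all be equal).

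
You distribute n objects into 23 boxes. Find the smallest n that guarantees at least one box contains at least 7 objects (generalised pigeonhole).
n = (7 − 1)·23 + 1 = 139

By the generalised pigeonhole principle, to guarantee some box contains ≥ r objects we need more than (r − 1) · k objects total. Threshold: n = (r − 1) · k + 1. With r = 7 and k = 23: n = 6 · 23 + 1 = 138 + 1 = 139. For n = 138 = 6 · 23, we can put exactly 6 objects in every box, avoiding 7 in any single one — so 139 is tight.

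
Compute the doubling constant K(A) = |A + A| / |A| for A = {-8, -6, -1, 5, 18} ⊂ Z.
K = |A + A| / |A| = 14/5

Enumerate A + A = {a + b : a, b ∈ A}. With |A| = 5, there are |A|^2 = 25 ordered sum pairs; collecting distinct values, A + A = {-16, -14, -12, -9, -7, -3, -2, -1, 4, 10, 12, 17, 23, 36}, so |A + A| = 14. Thus K = 14/5. For comparison, the minimum possible |A + A| over all 5-element sets is 2·5 − 1 = 9 (so min K = 9/5), attained only by arithmetic progressions.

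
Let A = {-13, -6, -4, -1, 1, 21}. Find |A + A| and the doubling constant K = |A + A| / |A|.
K = |A + A| / |A| = 19/6

Enumerate A + A = {a + b : a, b ∈ A}. With |A| = 6, there are |A|^2 = 36 ordered sum pairs; collecting distinct values, A + A = {-26, -19, -17, -14, -12, -10, -8, -7, -5, -3, -2, 0, 2, 8, 15, 17, 20, 22, 42}, so |A + A| = 19. Thus K = 19/6. For comparison, the minimum possible |A + A| over all 6-element sets is 2·6 − 1 = 11 (so min K = 11/6), attained only by arithmetic progressions.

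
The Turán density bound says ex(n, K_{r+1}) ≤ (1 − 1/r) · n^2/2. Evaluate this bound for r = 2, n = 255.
Turán density bound = (1/2) · 255^2/2 = 65025/4 ≈ 16256.25

Turán's theorem: ex(n, K_{r+1}) is achieved by the complete r-partite Turán graph T(n, r) with parts as balanced as possible, and is at most (1 − 1/r) · n^2/2. For r = 2, n = 255: the density bound is (1/2) · 65025/2 = 65025/4 ≈ 16256.25. The integer-valued extremum is e(T(255, 2)) = 16256, which is strictly less than the density bound 65025/4 since 2 ∤ 255 (the parts of T(255, 2) cannot all be equal).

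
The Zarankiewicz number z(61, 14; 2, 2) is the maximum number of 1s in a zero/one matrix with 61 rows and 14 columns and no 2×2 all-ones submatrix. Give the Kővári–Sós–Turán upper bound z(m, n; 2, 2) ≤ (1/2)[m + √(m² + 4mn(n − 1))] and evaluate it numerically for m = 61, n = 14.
z(61, 14; 2, 2) ≤ (1/2)[61 + √(61² + 4·61·14·13)] = (1/2)[61 + √48129] = 140.1916

Kővári–Sós–Turán: let r_1, ..., r_61 be the row sums and z = Σ r_i the total number of 1s. Each pair of columns can share at most one row with both entries 1 (else a 2×2 all-ones block appears), so Σ_i C(r_i, 2) ≤ C(14, 2) = 91. By convexity Σ_i C(r_i, 2) ≥ 61·C(z/61, 2) = z(z − 61)/(2·61), giving z² − 61z − 61·14·13 ≤ 0 and hence z ≤ (1/2)[61 + √(3721 + 4·11102)] = (1/2)[61 + √48129] ≈ (1/2)(61 + 219.3832) = 140.1916.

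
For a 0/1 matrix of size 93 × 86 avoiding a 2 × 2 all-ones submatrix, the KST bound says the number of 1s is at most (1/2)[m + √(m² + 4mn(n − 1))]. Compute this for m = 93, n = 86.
z(93, 86; 2, 2) ≤ (1/2)[93 + √(93² + 4·93·86·85)] = (1/2)[93 + √2727969] = 872.3282

Kővári–Sós–Turán: let r_1, ..., r_93 be the row sums and z = Σ r_i the total number of 1s. Each pair of columns can share at most one row with both entries 1 (else a 2×2 all-ones block appears), so Σ_i C(r_i, 2) ≤ C(86, 2) = 3655. By convexity Σ_i C(r_i, 2) ≥ 93·C(z/93, 2) = z(z − 93)/(2·93), giving z² − 93z − 93·86·85 ≤ 0 and hence z ≤ (1/2)[93 + √(8649 + 4·679830)] = (1/2)[93 + √2727969] ≈ (1/2)(93 + 1651.6564) = 872.3282.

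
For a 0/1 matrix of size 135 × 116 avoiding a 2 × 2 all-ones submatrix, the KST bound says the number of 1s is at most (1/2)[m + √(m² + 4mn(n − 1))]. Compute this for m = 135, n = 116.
z(135, 116; 2, 2) ≤ (1/2)[135 + √(135² + 4·135·116·115)] = (1/2)[135 + √7221825] = 1411.1727

Kővári–Sós–Turán: let r_1, ..., r_135 be the row sums and z = Σ r_i the total number of 1s. Each pair of columns can share at most one row with both entries 1 (else a 2×2 all-ones block appears), so Σ_i C(r_i, 2) ≤ C(116, 2) = 6670. By convexity Σ_i C(r_i, 2) ≥ 135·C(z/135, 2) = z(z − 135)/(2·135), giving z² − 135z − 135·116·115 ≤ 0 and hence z ≤ (1/2)[135 + √(18225 + 4·1800900)] = (1/2)[135 + √7221825] ≈ (1/2)(135 + 2687.3453) = 1411.1727.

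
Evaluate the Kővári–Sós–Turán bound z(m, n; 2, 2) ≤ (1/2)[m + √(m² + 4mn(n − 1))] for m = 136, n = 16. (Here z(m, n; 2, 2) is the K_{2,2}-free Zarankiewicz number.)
z(136, 16; 2, 2) ≤ (1/2)[136 + √(136² + 4·136·16·15)] = (1/2)[136 + √149056] = 261.0389

Kővári–Sós–Turán: let r_1, ..., r_136 be the row sums and z = Σ r_i the total number of 1s. Each pair of columns can share at most one row with both entries 1 (else a 2×2 all-ones block appears), so Σ_i C(r_i, 2) ≤ C(16, 2) = 120. By convexity Σ_i C(r_i, 2) ≥ 136·C(z/136, 2) = z(z − 136)/(2·136), giving z² − 136z − 136·16·15 ≤ 0 and hence z ≤ (1/2)[136 + √(18496 + 4·32640)] = (1/2)[136 + √149056] ≈ (1/2)(136 + 386.0777) = 261.0389.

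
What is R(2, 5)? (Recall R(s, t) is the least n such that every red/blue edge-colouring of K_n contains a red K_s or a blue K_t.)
R(2, 5) = 5

R(2, k) = k for all k ≥ 2: in a 2-colouring of K_k, either some edge is red (a red K_2) or all edges are blue (a blue K_k). And K_{4} coloured all-blue has no blue K_5, so R(2, 5) > 4. Hence R(2, 5) = 5.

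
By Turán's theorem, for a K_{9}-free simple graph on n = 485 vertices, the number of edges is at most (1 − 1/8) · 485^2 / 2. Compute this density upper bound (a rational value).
Turán density bound = (7/8) · 485^2/2 = 1646575/16 ≈ 102910.9375

Turán's theorem: ex(n, K_{r+1}) is achieved by the complete r-partite Turán graph T(n, r) with parts as balanced as possible, and is at most (1 − 1/r) · n^2/2. For r = 8, n = 485: the density bound is (7/8) · 235225/2 = 1646575/16 ≈ 102910.9375. The integer-valued extremum is e(T(485, 8)) = 102910, which is strictly less than the density bound 1646575/16 since 8 ∤ 485 (the parts of T(485, 8) cannot all be equal).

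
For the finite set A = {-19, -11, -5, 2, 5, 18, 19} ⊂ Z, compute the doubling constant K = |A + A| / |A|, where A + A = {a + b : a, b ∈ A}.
K = |A + A| / |A| = 26/7

Enumerate A + A = {a + b : a, b ∈ A}. With |A| = 7, there are |A|^2 = 49 ordered sum pairs; collecting distinct values, A + A = {-38, -30, -24, -22, -17, -16, -14, -10, -9, -6, -3, -1, 0, 4, 7, 8, 10, 13, 14, 20, 21, 23, 24, 36, 37, 38}, so |A + A| = 26. Thus K = 26/7. For comparison, the minimum possible |A + A| over all 7-element sets is 2·7 − 1 = 13 (so min K = 13/7), attained only by arithmetic progressions.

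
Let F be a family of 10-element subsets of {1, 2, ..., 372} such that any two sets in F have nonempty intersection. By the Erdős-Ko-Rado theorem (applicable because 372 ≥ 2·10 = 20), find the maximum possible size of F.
max |F| = C(371, 9) = 332762829466097030

The Erdős-Ko-Rado theorem states: for n ≥ 2k, an intersecting family of k-subsets of an n-element set has size at most C(n − 1, k − 1), with equality for 'star' families {A ⊆ [n] : |A| = k, i ∈ A} (fix an element i). For n = 372, k = 10: C(371, 9) = 332762829466097030.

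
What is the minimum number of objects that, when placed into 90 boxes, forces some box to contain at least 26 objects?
n = (26 − 1)·90 + 1 = 2251

By the generalised pigeonhole principle, to guarantee some box contains ≥ r objects we need more than (r − 1) · k objects total. Threshold: n = (r − 1) · k + 1. With r = 26 and k = 90: n = 25 · 90 + 1 = 2250 + 1 = 2251. For n = 2250 = 25 · 90, we can put exactly 25 objects in every box, avoiding 26 in any single one — so 2251 is tight.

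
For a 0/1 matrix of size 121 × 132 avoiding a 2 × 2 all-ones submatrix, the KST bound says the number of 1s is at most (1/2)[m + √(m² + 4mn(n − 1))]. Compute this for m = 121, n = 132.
z(121, 132; 2, 2) ≤ (1/2)[121 + √(121² + 4·121·132·131)] = (1/2)[121 + √8383969] = 1508.2542

Kővári–Sós–Turán: let r_1, ..., r_121 be the row sums and z = Σ r_i the total number of 1s. Each pair of columns can share at most one row with both entries 1 (else a 2×2 all-ones block appears), so Σ_i C(r_i, 2) ≤ C(132, 2) = 8646. By convexity Σ_i C(r_i, 2) ≥ 121·C(z/121, 2) = z(z − 121)/(2·121), giving z² − 121z − 121·132·131 ≤ 0 and hence z ≤ (1/2)[121 + √(14641 + 4·2092332)] = (1/2)[121 + √8383969] ≈ (1/2)(121 + 2895.5084) = 1508.2542.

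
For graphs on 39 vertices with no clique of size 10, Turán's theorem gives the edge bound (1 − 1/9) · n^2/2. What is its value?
Turán density bound = (8/9) · 39^2/2 = 676

Turán's theorem: ex(n, K_{r+1}) is achieved by the complete r-partite Turán graph T(n, r) with parts as balanced as possible, and is at most (1 − 1/r) · n^2/2. For r = 9, n = 39: the density bound is (8/9) · 1521/2 = 676. The integer-valued extremum is e(T(39, 9)) = 675, which is strictly less than the density bound 676 since 9 ∤ 39 (the parts of T(39, 9) cannot all be equal).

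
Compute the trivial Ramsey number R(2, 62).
R(2, 62) = 62

R(2, k) = k for all k ≥ 2: in a 2-colouring of K_k, either some edge is red (a red K_2) or all edges are blue (a blue K_k). And K_{61} coloured all-blue has no blue K_62, so R(2, 62) > 61. Hence R(2, 62) = 62.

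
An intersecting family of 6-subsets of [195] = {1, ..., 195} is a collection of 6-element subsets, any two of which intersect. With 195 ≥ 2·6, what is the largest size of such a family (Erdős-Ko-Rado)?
max |F| = C(194, 5) = 2174032288

Erdős-Ko-Rado (1961): when n ≥ 2k, max |F| = C(n−1, k−1). The bound is attained by the star {A : i ∈ A} for any fixed i ∈ [n]. Here C(195−1, 6−1) = C(194, 5) = 2174032288.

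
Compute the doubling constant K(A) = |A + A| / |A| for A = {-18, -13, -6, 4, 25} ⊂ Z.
K = |A + A| / |A| = 15/5 = 3

Enumerate A + A = {a + b : a, b ∈ A}. With |A| = 5, there are |A|^2 = 25 ordered sum pairs; collecting distinct values, A + A = {-36, -31, -26, -24, -19, -14, -12, -9, -2, 7, 8, 12, 19, 29, 50}, so |A + A| = 15. Thus K = 15/5 = 3. For comparison, the minimum possible |A + A| over all 5-element sets is 2·5 − 1 = 9 (so min K = 9/5), attained only by arithmetic progressions.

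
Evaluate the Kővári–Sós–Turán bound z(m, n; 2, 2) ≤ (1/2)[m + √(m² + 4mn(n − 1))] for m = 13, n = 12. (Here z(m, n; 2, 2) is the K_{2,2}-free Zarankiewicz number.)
z(13, 12; 2, 2) ≤ (1/2)[13 + √(13² + 4·13·12·11)] = (1/2)[13 + √7033] = 48.4315

Kővári–Sós–Turán: let r_1, ..., r_13 be the row sums and z = Σ r_i the total number of 1s. Each pair of columns can share at most one row with both entries 1 (else a 2×2 all-ones block appears), so Σ_i C(r_i, 2) ≤ C(12, 2) = 66. By convexity Σ_i C(r_i, 2) ≥ 13·C(z/13, 2) = z(z − 13)/(2·13), giving z² − 13z − 13·12·11 ≤ 0 and hence z ≤ (1/2)[13 + √(169 + 4·1716)] = (1/2)[13 + √7033] ≈ (1/2)(13 + 83.863) = 48.4315.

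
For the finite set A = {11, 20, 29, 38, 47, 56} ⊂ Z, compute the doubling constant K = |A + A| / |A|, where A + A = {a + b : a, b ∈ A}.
K = |A + A| / |A| = 11/6

Enumerate A + A = {a + b : a, b ∈ A}. With |A| = 6, there are |A|^2 = 36 ordered sum pairs; collecting distinct values, A + A = {22, 31, 40, 49, 58, 67, 76, 85, 94, 103, 112}, so |A + A| = 11. Thus K = 11/6. Here |A + A| = 2|A| − 1 = 11, the minimum possible — so K = 11/6 is minimal, which holds iff A is an arithmetic progression.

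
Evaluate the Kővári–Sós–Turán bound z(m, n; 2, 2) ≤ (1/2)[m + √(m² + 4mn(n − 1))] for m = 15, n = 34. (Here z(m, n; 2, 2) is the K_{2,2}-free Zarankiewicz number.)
z(15, 34; 2, 2) ≤ (1/2)[15 + √(15² + 4·15·34·33)] = (1/2)[15 + √67545] = 137.4471

Kővári–Sós–Turán: let r_1, ..., r_15 be the row sums and z = Σ r_i the total number of 1s. Each pair of columns can share at most one row with both entries 1 (else a 2×2 all-ones block appears), so Σ_i C(r_i, 2) ≤ C(34, 2) = 561. By convexity Σ_i C(r_i, 2) ≥ 15·C(z/15, 2) = z(z − 15)/(2·15), giving z² − 15z − 15·34·33 ≤ 0 and hence z ≤ (1/2)[15 + √(225 + 4·16830)] = (1/2)[15 + √67545] ≈ (1/2)(15 + 259.8942) = 137.4471.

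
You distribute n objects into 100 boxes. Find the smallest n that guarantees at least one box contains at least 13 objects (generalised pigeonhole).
n = (13 − 1)·100 + 1 = 1201

By the generalised pigeonhole principle, to guarantee some box contains ≥ r objects we need more than (r − 1) · k objects total. Threshold: n = (r − 1) · k + 1. With r = 13 and k = 100: n = 12 · 100 + 1 = 1200 + 1 = 1201. For n = 1200 = 12 · 100, we can put exactly 12 objects in every box, avoiding 13 in any single one — so 1201 is tight.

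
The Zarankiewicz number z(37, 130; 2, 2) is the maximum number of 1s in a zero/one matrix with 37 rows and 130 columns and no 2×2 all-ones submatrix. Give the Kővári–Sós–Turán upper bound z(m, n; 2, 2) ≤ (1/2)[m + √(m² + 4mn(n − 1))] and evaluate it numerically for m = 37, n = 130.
z(37, 130; 2, 2) ≤ (1/2)[37 + √(37² + 4·37·130·129)] = (1/2)[37 + √2483329] = 806.4291

Kővári–Sós–Turán: let r_1, ..., r_37 be the row sums and z = Σ r_i the total number of 1s. Each pair of columns can share at most one row with both entries 1 (else a 2×2 all-ones block appears), so Σ_i C(r_i, 2) ≤ C(130, 2) = 8385. By convexity Σ_i C(r_i, 2) ≥ 37·C(z/37, 2) = z(z − 37)/(2·37), giving z² − 37z − 37·130·129 ≤ 0 and hence z ≤ (1/2)[37 + √(1369 + 4·620490)] = (1/2)[37 + √2483329] ≈ (1/2)(37 + 1575.8582) = 806.4291.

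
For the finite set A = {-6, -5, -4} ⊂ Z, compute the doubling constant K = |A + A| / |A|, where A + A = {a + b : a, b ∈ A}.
K = |A + A| / |A| = 5/3

Enumerate A + A = {a + b : a, b ∈ A}. With |A| = 3, there are |A|^2 = 9 ordered sum pairs; collecting distinct values, A + A = {-12, -11, -10, -9, -8}, so |A + A| = 5. Thus K = 5/3. Here |A + A| = 2|A| − 1 = 5, the minimum possible — so K = 5/3 is minimal, which holds iff A is an arithmetic progression.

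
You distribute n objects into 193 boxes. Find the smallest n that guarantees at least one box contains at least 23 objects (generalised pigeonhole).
n = (23 − 1)·193 + 1 = 4247

By the generalised pigeonhole principle, to guarantee some box contains ≥ r objects we need more than (r − 1) · k objects total. Threshold: n = (r − 1) · k + 1. With r = 23 and k = 193: n = 22 · 193 + 1 = 4246 + 1 = 4247. For n = 4246 = 22 · 193, we can put exactly 22 objects in every box, avoiding 23 in any single one — so 4247 is tight.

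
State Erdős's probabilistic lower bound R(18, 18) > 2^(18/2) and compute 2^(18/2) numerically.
2^(18/2) = 512; so R(18, 18) > 512

Colour each edge of K_n uniformly at random with red/blue. The expected number of monochromatic K_18 is C(n, 18) · 2 · 2^(−C(18,2)). If C(n, 18) · 2^(1 − C(18,2)) < 1, then with positive probability no monochromatic K_18 exists, so R(18, 18) > n. The standard estimate C(n, 18) ≤ n^18/18! shows this inequality holds whenever n ≤ 2^(18/2) (since 18! · 2^(C(18,2) − 1) > 2^(18^2/2) ≥ n^18). Hence R(18, 18) > 2^(18/2) = 512.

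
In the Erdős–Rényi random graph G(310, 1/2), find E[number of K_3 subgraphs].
E[# K_3] = C(310, 3) · (1/2)^C(3, 2) = 4917220 / 2^3 = 1229305/2 = 614652.5

For each 3-subset S of vertices (there are C(310, 3) = 4917220 such S), let X_S = 1 if S induces a K_3 (all C(3, 2) = 3 edges present). Then P(X_S = 1) = (1/2)^3 = 1/8. By linearity of expectation, E[# K_3] = C(310, 3) · (1/2)^3 = 4917220 / 8 = 1229305/2 = 614652.5.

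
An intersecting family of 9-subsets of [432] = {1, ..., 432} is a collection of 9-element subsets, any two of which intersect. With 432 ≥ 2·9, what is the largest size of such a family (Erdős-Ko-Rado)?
max |F| = C(431, 8) = 27664226025725575

The Erdős-Ko-Rado theorem states: for n ≥ 2k, an intersecting family of k-subsets of an n-element set has size at most C(n − 1, k − 1), with equality for 'star' families {A ⊆ [n] : |A| = k, i ∈ A} (fix an element i). For n = 432, k = 9: C(431, 8) = 27664226025725575.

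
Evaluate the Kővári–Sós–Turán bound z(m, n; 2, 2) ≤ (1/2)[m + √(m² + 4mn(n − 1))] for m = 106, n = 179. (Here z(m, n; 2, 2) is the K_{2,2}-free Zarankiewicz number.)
z(106, 179; 2, 2) ≤ (1/2)[106 + √(106² + 4·106·179·178)] = (1/2)[106 + √13520724] = 1891.5269

Kővári–Sós–Turán: let r_1, ..., r_106 be the row sums and z = Σ r_i the total number of 1s. Each pair of columns can share at most one row with both entries 1 (else a 2×2 all-ones block appears), so Σ_i C(r_i, 2) ≤ C(179, 2) = 15931. By convexity Σ_i C(r_i, 2) ≥ 106·C(z/106, 2) = z(z − 106)/(2·106), giving z² − 106z − 106·179·178 ≤ 0 and hence z ≤ (1/2)[106 + √(11236 + 4·3377372)] = (1/2)[106 + √13520724] ≈ (1/2)(106 + 3677.0537) = 1891.5269.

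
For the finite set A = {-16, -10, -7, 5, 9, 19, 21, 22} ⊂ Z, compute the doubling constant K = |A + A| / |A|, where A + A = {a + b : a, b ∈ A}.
K = |A + A| / |A| = 34/8 = 17/4

Enumerate A + A = {a + b : a, b ∈ A}. With |A| = 8, there are |A|^2 = 64 ordered sum pairs; collecting distinct values, A + A = {-32, -26, -23, -20, -17, -14, -11, -7, -5, -2, -1, 2, 3, 5, 6, 9, 10, 11, 12, 14, 15, 18, 24, 26, 27, 28, 30, 31, 38, 40, 41, 42, 43, 44}, so |A + A| = 34. Thus K = 34/8 = 17/4. For comparison, the minimum possible |A + A| over all 8-element sets is 2·8 − 1 = 15 (so min K = 15/8), attained only by arithmetic progressions.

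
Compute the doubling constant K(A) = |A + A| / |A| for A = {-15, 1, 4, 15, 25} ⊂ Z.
K = |A + A| / |A| = 15/5 = 3

Enumerate A + A = {a + b : a, b ∈ A}. With |A| = 5, there are |A|^2 = 25 ordered sum pairs; collecting distinct values, A + A = {-30, -14, -11, 0, 2, 5, 8, 10, 16, 19, 26, 29, 30, 40, 50}, so |A + A| = 15. Thus K = 15/5 = 3. For comparison, the minimum possible |A + A| over all 5-element sets is 2·5 − 1 = 9 (so min K = 9/5), attained only by arithmetic progressions.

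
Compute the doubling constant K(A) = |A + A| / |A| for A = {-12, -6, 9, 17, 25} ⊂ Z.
K = |A + A| / |A| = 14/5

Enumerate A + A = {a + b : a, b ∈ A}. With |A| = 5, there are |A|^2 = 25 ordered sum pairs; collecting distinct values, A + A = {-24, -18, -12, -3, 3, 5, 11, 13, 18, 19, 26, 34, 42, 50}, so |A + A| = 14. Thus K = 14/5. For comparison, the minimum possible |A + A| over all 5-element sets is 2·5 − 1 = 9 (so min K = 9/5), attained only by arithmetic progressions.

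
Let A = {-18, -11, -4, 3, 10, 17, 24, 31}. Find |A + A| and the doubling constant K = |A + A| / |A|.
K = |A + A| / |A| = 15/8

Enumerate A + A = {a + b : a, b ∈ A}. With |A| = 8, there are |A|^2 = 64 ordered sum pairs; collecting distinct values, A + A = {-36, -29, -22, -15, -8, -1, 6, 13, 20, 27, 34, 41, 48, 55, 62}, so |A + A| = 15. Thus K = 15/8. Here |A + A| = 2|A| − 1 = 15, the minimum possible — so K = 15/8 is minimal, which holds iff A is an arithmetic progression.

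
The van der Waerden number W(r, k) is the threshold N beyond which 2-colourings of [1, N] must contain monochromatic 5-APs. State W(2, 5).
W(2, 5) = 178

This is a classical value, W(2, 5) = 178, established by combining an explicit 2-colouring of {1, ..., 177} with no monochromatic 5-AP (giving the lower bound W(2, 5) > 177) and a finite case analysis / exhaustive computer search showing every 2-colouring of {1, ..., 178} has such an AP.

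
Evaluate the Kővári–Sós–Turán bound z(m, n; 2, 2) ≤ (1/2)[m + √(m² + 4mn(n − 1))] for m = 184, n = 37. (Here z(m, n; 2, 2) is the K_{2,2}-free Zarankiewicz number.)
z(184, 37; 2, 2) ≤ (1/2)[184 + √(184² + 4·184·37·36)] = (1/2)[184 + √1014208] = 595.5395

Kővári–Sós–Turán: let r_1, ..., r_184 be the row sums and z = Σ r_i the total number of 1s. Each pair of columns can share at most one row with both entries 1 (else a 2×2 all-ones block appears), so Σ_i C(r_i, 2) ≤ C(37, 2) = 666. By convexity Σ_i C(r_i, 2) ≥ 184·C(z/184, 2) = z(z − 184)/(2·184), giving z² − 184z − 184·37·36 ≤ 0 and hence z ≤ (1/2)[184 + √(33856 + 4·245088)] = (1/2)[184 + √1014208] ≈ (1/2)(184 + 1007.0789) = 595.5395.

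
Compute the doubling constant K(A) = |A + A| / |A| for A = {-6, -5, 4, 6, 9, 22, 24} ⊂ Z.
K = |A + A| / |A| = 26/7

Enumerate A + A = {a + b : a, b ∈ A}. With |A| = 7, there are |A|^2 = 49 ordered sum pairs; collecting distinct values, A + A = {-12, -11, -10, -2, -1, 0, 1, 3, 4, 8, 10, 12, 13, 15, 16, 17, 18, 19, 26, 28, 30, 31, 33, 44, 46, 48}, so |A + A| = 26. Thus K = 26/7. For comparison, the minimum possible |A + A| over all 7-element sets is 2·7 − 1 = 13 (so min K = 13/7), attained only by arithmetic progressions.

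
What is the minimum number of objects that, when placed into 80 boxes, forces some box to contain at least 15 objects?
n = (15 − 1)·80 + 1 = 1121

By the generalised pigeonhole principle, to guarantee some box contains ≥ r objects we need more than (r − 1) · k objects total. Threshold: n = (r − 1) · k + 1. With r = 15 and k = 80: n = 14 · 80 + 1 = 1120 + 1 = 1121. For n = 1120 = 14 · 80, we can put exactly 14 objects in every box, avoiding 15 in any single one — so 1121 is tight.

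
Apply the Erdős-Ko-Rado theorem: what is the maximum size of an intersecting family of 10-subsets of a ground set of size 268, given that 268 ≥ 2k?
max |F| = C(267, 9) = 16582512186174935

Erdős-Ko-Rado (1961): when n ≥ 2k, max |F| = C(n−1, k−1). The bound is attained by the star {A : i ∈ A} for any fixed i ∈ [n]. Here C(268−1, 10−1) = C(267, 9) = 16582512186174935.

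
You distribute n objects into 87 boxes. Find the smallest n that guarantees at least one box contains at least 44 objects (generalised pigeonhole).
n = (44 − 1)·87 + 1 = 3742

By the generalised pigeonhole principle, to guarantee some box contains ≥ r objects we need more than (r − 1) · k objects total. Threshold: n = (r − 1) · k + 1. With r = 44 and k = 87: n = 43 · 87 + 1 = 3741 + 1 = 3742. For n = 3741 = 43 · 87, we can put exactly 43 objects in every box, avoiding 44 in any single one — so 3742 is tight.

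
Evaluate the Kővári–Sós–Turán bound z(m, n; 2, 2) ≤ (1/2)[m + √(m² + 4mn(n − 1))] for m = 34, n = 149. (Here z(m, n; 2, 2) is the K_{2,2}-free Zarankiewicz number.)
z(34, 149; 2, 2) ≤ (1/2)[34 + √(34² + 4·34·149·148)] = (1/2)[34 + √3000228] = 883.0583

Kővári–Sós–Turán: let r_1, ..., r_34 be the row sums and z = Σ r_i the total number of 1s. Each pair of columns can share at most one row with both entries 1 (else a 2×2 all-ones block appears), so Σ_i C(r_i, 2) ≤ C(149, 2) = 11026. By convexity Σ_i C(r_i, 2) ≥ 34·C(z/34, 2) = z(z − 34)/(2·34), giving z² − 34z − 34·149·148 ≤ 0 and hence z ≤ (1/2)[34 + √(1156 + 4·749768)] = (1/2)[34 + √3000228] ≈ (1/2)(34 + 1732.1166) = 883.0583.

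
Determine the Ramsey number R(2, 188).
R(2, 188) = 188

R(2, k) = k for all k ≥ 2: in a 2-colouring of K_k, either some edge is red (a red K_2) or all edges are blue (a blue K_k). And K_{187} coloured all-blue has no blue K_188, so R(2, 188) > 187. Hence R(2, 188) = 188.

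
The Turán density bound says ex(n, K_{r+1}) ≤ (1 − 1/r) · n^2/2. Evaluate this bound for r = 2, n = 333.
Turán density bound = (1/2) · 333^2/2 = 110889/4 ≈ 27722.25

Turán's theorem: ex(n, K_{r+1}) is achieved by the complete r-partite Turán graph T(n, r) with parts as balanced as possible, and is at most (1 − 1/r) · n^2/2. For r = 2, n = 333: the density bound is (1/2) · 110889/2 = 110889/4 ≈ 27722.25. The integer-valued extremum is e(T(333, 2)) = 27722, which is strictly less than the density bound 110889/4 since 2 ∤ 333 (the parts of T(333, 2) cannot all be equal).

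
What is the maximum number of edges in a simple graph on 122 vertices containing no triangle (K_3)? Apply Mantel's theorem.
ex(122, K_3) = ⌊122^2/4⌋ = 3721

Mantel (1907): a triangle-free graph on n vertices has at most ⌊n^2/4⌋ edges, with equality for the complete bipartite graph K_{⌊n/2⌋, ⌈n/2⌉}. For n = 122: ⌊122^2/4⌋ = ⌊14884/4⌋ = 3721. The extremal graph is K_{61, 61}, which has 61·61 = 3721 edges.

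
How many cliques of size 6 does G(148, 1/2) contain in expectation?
E[# K_6] = C(148, 6) · (1/2)^C(6, 2) = 13172431272 / 2^15 = 1646553909/4096 ≈ 401990.700439

For each 6-subset S of vertices (there are C(148, 6) = 13172431272 such S), let X_S = 1 if S induces a K_6 (all C(6, 2) = 15 edges present). Then P(X_S = 1) = (1/2)^15 = 1/32768. By linearity of expectation, E[# K_6] = C(148, 6) · (1/2)^15 = 13172431272 / 32768 = 1646553909/4096 ≈ 401990.700439.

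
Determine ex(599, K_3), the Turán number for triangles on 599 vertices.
ex(599, K_3) = ⌊599^2/4⌋ = 89700

Mantel (1907): a triangle-free graph on n vertices has at most ⌊n^2/4⌋ edges, with equality for the complete bipartite graph K_{⌊n/2⌋, ⌈n/2⌉}. For n = 599: ⌊599^2/4⌋ = ⌊358801/4⌋ = 89700. The extremal graph is K_{299, 300}, which has 299·300 = 89700 edges.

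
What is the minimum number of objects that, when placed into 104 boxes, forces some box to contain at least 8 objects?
n = (8 − 1)·104 + 1 = 729

By the generalised pigeonhole principle, to guarantee some box contains ≥ r objects we need more than (r − 1) · k objects total. Threshold: n = (r − 1) · k + 1. With r = 8 and k = 104: n = 7 · 104 + 1 = 728 + 1 = 729. For n = 728 = 7 · 104, we can put exactly 7 objects in every box, avoiding 8 in any single one — so 729 is tight.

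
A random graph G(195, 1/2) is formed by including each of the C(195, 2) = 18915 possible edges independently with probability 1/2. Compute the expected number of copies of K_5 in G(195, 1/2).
E[# K_5] = C(195, 5) · (1/2)^C(5, 2) = 2231243664 / 2^10 = 139452729/64 = 2178948.890625

For each 5-subset S of vertices (there are C(195, 5) = 2231243664 such S), let X_S = 1 if S induces a K_5 (all C(5, 2) = 10 edges present). Then P(X_S = 1) = (1/2)^10 = 1/1024. By linearity of expectation, E[# K_5] = C(195, 5) · (1/2)^10 = 2231243664 / 1024 = 139452729/64 = 2178948.890625.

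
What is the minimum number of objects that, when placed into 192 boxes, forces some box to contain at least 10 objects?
n = (10 − 1)·192 + 1 = 1729

By the generalised pigeonhole principle, to guarantee some box contains ≥ r objects we need more than (r − 1) · k objects total. Threshold: n = (r − 1) · k + 1. With r = 10 and k = 192: n = 9 · 192 + 1 = 1728 + 1 = 1729. For n = 1728 = 9 · 192, we can put exactly 9 objects in every box, avoiding 10 in any single one — so 1729 is tight.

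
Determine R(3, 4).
R(3, 4) = 9

Lower bound: an explicit 2-colouring of K_{8} (typically a Paley-type or other structured construction) avoids a red K_3 and a blue K_4, showing R(3, 4) > 8.
Upper bound: the Erdős–Szekeres recurrence R(r, t') ≤ R(r−1, t') + R(r, t'−1) (with the −1 refinement when both summands are even) yields R(3, 4) ≤ 9.
Hence R(3, 4) = 9.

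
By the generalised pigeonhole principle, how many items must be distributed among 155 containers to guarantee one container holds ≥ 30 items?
n = (30 − 1)·155 + 1 = 4496

By the generalised pigeonhole principle, to guarantee some box contains ≥ r objects we need more than (r − 1) · k objects total. Threshold: n = (r − 1) · k + 1. With r = 30 and k = 155: n = 29 · 155 + 1 = 4495 + 1 = 4496. For n = 4495 = 29 · 155, we can put exactly 29 objects in every box, avoiding 30 in any single one — so 4496 is tight.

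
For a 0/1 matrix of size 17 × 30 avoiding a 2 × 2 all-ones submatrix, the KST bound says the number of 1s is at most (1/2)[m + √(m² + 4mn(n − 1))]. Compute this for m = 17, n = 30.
z(17, 30; 2, 2) ≤ (1/2)[17 + √(17² + 4·17·30·29)] = (1/2)[17 + √59449] = 130.4108

Kővári–Sós–Turán: let r_1, ..., r_17 be the row sums and z = Σ r_i the total number of 1s. Each pair of columns can share at most one row with both entries 1 (else a 2×2 all-ones block appears), so Σ_i C(r_i, 2) ≤ C(30, 2) = 435. By convexity Σ_i C(r_i, 2) ≥ 17·C(z/17, 2) = z(z − 17)/(2·17), giving z² − 17z − 17·30·29 ≤ 0 and hence z ≤ (1/2)[17 + √(289 + 4·14790)] = (1/2)[17 + √59449] ≈ (1/2)(17 + 243.8217) = 130.4108.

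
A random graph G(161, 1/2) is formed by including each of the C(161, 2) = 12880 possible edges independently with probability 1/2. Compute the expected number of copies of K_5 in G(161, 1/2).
E[# K_5] = C(161, 5) · (1/2)^C(5, 2) = 846678392 / 2^10 = 105834799/128 = 826834.3671875

For each 5-subset S of vertices (there are C(161, 5) = 846678392 such S), let X_S = 1 if S induces a K_5 (all C(5, 2) = 10 edges present). Then P(X_S = 1) = (1/2)^10 = 1/1024. By linearity of expectation, E[# K_5] = C(161, 5) · (1/2)^10 = 846678392 / 1024 = 105834799/128 = 826834.3671875.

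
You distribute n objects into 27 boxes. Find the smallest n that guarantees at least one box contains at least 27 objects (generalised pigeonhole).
n = (27 − 1)·27 + 1 = 703

By the generalised pigeonhole principle, to guarantee some box contains ≥ r objects we need more than (r − 1) · k objects total. Threshold: n = (r − 1) · k + 1. With r = 27 and k = 27: n = 26 · 27 + 1 = 702 + 1 = 703. For n = 702 = 26 · 27, we can put exactly 26 objects in every box, avoiding 27 in any single one — so 703 is tight.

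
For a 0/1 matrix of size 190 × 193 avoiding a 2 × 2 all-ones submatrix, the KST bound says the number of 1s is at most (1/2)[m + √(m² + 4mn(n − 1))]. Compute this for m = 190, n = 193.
z(190, 193; 2, 2) ≤ (1/2)[190 + √(190² + 4·190·193·192)] = (1/2)[190 + √28198660] = 2750.1205

Kővári–Sós–Turán: let r_1, ..., r_190 be the row sums and z = Σ r_i the total number of 1s. Each pair of columns can share at most one row with both entries 1 (else a 2×2 all-ones block appears), so Σ_i C(r_i, 2) ≤ C(193, 2) = 18528. By convexity Σ_i C(r_i, 2) ≥ 190·C(z/190, 2) = z(z − 190)/(2·190), giving z² − 190z − 190·193·192 ≤ 0 and hence z ≤ (1/2)[190 + √(36100 + 4·7040640)] = (1/2)[190 + √28198660] ≈ (1/2)(190 + 5310.241) = 2750.1205.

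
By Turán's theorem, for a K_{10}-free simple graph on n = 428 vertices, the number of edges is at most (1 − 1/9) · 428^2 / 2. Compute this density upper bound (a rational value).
Turán density bound = (8/9) · 428^2/2 = 732736/9 ≈ 81415.1111

Turán's theorem: ex(n, K_{r+1}) is achieved by the complete r-partite Turán graph T(n, r) with parts as balanced as possible, and is at most (1 − 1/r) · n^2/2. For r = 9, n = 428: the density bound is (8/9) · 183184/2 = 732736/9 ≈ 81415.1111. The integer-valued extremum is e(T(428, 9)) = 81414, which is strictly less than the density bound 732736/9 since 9 ∤ 428 (the parts of T(428, 9) cannot all be equal).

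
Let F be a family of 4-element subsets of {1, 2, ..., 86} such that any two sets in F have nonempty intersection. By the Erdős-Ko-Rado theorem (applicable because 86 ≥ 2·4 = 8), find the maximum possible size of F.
max |F| = C(85, 3) = 98770

Erdős-Ko-Rado (1961): when n ≥ 2k, max |F| = C(n−1, k−1). The bound is attained by the star {A : i ∈ A} for any fixed i ∈ [n]. Here C(86−1, 4−1) = C(85, 3) = 98770.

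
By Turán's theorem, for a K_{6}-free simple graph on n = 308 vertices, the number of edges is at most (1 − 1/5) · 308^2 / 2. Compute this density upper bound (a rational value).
Turán density bound = (4/5) · 308^2/2 = 189728/5 ≈ 37945.6

Turán's theorem: ex(n, K_{r+1}) is achieved by the complete r-partite Turán graph T(n, r) with parts as balanced as possible, and is at most (1 − 1/r) · n^2/2. For r = 5, n = 308: the density bound is (4/5) · 94864/2 = 189728/5 ≈ 37945.6. The integer-valued extremum is e(T(308, 5)) = 37945, which is strictly less than the density bound 189728/5 since 5 ∤ 308 (the parts of T(308, 5) cannot all be equal).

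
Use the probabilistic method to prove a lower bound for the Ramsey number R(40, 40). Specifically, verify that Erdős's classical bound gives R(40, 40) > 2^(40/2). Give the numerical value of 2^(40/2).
2^(40/2) = 1048576; so R(40, 40) > 1048576

Colour each edge of K_n uniformly at random with red/blue. The expected number of monochromatic K_40 is C(n, 40) · 2 · 2^(−C(40,2)). If C(n, 40) · 2^(1 − C(40,2)) < 1, then with positive probability no monochromatic K_40 exists, so R(40, 40) > n. The standard estimate C(n, 40) ≤ n^40/40! shows this inequality holds whenever n ≤ 2^(40/2) (since 40! · 2^(C(40,2) − 1) > 2^(40^2/2) ≥ n^40). Hence R(40, 40) > 2^(40/2) = 1048576.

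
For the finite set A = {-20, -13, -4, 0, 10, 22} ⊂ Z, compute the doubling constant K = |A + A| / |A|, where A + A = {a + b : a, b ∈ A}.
K = |A + A| / |A| = 21/6 = 7/2

Enumerate A + A = {a + b : a, b ∈ A}. With |A| = 6, there are |A|^2 = 36 ordered sum pairs; collecting distinct values, A + A = {-40, -33, -26, -24, -20, -17, -13, -10, -8, -4, -3, 0, 2, 6, 9, 10, 18, 20, 22, 32, 44}, so |A + A| = 21. Thus K = 21/6 = 7/2. For comparison, the minimum possible |A + A| over all 6-element sets is 2·6 − 1 = 11 (so min K = 11/6), attained only by arithmetic progressions.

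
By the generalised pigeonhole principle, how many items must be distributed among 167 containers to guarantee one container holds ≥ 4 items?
n = (4 − 1)·167 + 1 = 502

By the generalised pigeonhole principle, to guarantee some box contains ≥ r objects we need more than (r − 1) · k objects total. Threshold: n = (r − 1) · k + 1. With r = 4 and k = 167: n = 3 · 167 + 1 = 501 + 1 = 502. For n = 501 = 3 · 167, we can put exactly 3 objects in every box, avoiding 4 in any single one — so 502 is tight.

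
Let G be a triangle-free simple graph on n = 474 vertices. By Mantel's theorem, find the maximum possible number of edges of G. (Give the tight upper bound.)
ex(474, K_3) = ⌊474^2/4⌋ = 56169

Mantel (1907): a triangle-free graph on n vertices has at most ⌊n^2/4⌋ edges, with equality for the complete bipartite graph K_{⌊n/2⌋, ⌈n/2⌉}. For n = 474: ⌊474^2/4⌋ = ⌊224676/4⌋ = 56169. The extremal graph is K_{237, 237}, which has 237·237 = 56169 edges.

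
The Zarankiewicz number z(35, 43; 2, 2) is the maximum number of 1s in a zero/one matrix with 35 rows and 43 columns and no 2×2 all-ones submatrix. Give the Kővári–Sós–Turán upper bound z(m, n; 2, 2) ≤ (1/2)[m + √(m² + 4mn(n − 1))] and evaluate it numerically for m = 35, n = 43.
z(35, 43; 2, 2) ≤ (1/2)[35 + √(35² + 4·35·43·42)] = (1/2)[35 + √254065] = 269.5243

Kővári–Sós–Turán: let r_1, ..., r_35 be the row sums and z = Σ r_i the total number of 1s. Each pair of columns can share at most one row with both entries 1 (else a 2×2 all-ones block appears), so Σ_i C(r_i, 2) ≤ C(43, 2) = 903. By convexity Σ_i C(r_i, 2) ≥ 35·C(z/35, 2) = z(z − 35)/(2·35), giving z² − 35z − 35·43·42 ≤ 0 and hence z ≤ (1/2)[35 + √(1225 + 4·63210)] = (1/2)[35 + √254065] ≈ (1/2)(35 + 504.0486) = 269.5243.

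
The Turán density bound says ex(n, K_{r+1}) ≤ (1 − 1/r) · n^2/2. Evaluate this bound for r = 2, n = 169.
Turán density bound = (1/2) · 169^2/2 = 28561/4 ≈ 7140.25

Turán's theorem: ex(n, K_{r+1}) is achieved by the complete r-partite Turán graph T(n, r) with parts as balanced as possible, and is at most (1 − 1/r) · n^2/2. For r = 2, n = 169: the density bound is (1/2) · 28561/2 = 28561/4 ≈ 7140.25. The integer-valued extremum is e(T(169, 2)) = 7140, which is strictly less than the density bound 28561/4 since 2 ∤ 169 (the parts of T(169, 2) cannot all be equal).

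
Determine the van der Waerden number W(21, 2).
W(21, 2) = 21 + 1 = 22

A 2-term AP is any pair of integers, so a monochromatic 2-AP exists iff some colour is used at least twice. With 21 colours, the colouring i ↦ i on {1, ..., 21} uses each colour once, avoiding any monochromatic pair, so W(21, 2) > 21. For {1, ..., 22}, pigeonhole forces two integers of the same colour, which form a monochromatic 2-AP. Hence W(21, 2) = 22.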